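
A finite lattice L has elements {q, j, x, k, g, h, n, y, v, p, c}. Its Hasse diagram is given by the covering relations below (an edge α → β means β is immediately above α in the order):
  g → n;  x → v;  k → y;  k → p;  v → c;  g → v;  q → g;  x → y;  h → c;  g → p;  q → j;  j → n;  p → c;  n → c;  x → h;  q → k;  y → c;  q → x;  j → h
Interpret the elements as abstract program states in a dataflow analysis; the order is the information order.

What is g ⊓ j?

q

Common lower bounds of {g, j}: q.
The greatest among these is q.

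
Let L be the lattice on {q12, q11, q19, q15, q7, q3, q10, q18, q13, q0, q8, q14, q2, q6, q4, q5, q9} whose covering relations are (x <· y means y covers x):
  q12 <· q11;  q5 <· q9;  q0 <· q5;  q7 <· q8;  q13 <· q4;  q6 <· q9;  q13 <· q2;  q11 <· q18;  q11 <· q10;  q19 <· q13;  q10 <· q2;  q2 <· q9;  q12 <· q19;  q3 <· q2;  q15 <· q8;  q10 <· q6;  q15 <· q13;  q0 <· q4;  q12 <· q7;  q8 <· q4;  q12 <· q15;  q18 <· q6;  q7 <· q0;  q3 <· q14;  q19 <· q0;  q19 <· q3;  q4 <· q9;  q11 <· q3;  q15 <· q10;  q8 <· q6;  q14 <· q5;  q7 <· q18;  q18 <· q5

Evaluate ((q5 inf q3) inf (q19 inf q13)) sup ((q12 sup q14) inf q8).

q19

q5 ∧ q3 = q3
q19 ∧ q13 = q19
q3 ∧ q19 = q19
q12 ∨ q14 = q14
q14 ∧ q8 = q12
q19 ∨ q12 = q19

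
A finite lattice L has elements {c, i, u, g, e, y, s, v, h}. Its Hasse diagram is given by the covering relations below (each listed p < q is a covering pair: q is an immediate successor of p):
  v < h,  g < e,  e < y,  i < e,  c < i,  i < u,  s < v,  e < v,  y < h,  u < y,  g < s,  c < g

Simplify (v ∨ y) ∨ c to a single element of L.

h

v ∨ y = h
h ∨ c = h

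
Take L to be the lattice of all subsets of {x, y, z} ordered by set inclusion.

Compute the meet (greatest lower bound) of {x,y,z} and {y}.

Under ⊆, meet is intersection: {x,y,z} ∩ {y} = {y}.

{y}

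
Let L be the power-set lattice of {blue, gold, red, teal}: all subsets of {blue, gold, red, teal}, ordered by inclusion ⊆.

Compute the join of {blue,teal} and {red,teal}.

Under ⊆, join is union: {blue,teal} ∪ {red,teal} = {blue,red,teal}.

{blue,red,teal}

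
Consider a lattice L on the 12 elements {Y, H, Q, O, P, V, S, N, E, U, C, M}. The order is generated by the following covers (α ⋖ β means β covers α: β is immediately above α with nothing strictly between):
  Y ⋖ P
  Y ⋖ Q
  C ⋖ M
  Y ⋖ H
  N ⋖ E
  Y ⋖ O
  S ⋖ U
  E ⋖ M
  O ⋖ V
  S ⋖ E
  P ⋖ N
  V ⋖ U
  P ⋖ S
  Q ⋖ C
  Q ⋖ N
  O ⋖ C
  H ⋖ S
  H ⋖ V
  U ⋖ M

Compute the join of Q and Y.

Q

Common upper bounds of {Q, Y}: C, E, M, N, Q.
The least among these is Q.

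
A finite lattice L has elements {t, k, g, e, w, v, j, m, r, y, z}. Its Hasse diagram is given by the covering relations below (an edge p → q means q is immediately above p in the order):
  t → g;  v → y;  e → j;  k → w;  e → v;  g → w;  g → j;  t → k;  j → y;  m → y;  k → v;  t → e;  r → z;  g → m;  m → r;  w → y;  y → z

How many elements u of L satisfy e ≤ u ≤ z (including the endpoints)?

5

The interval [e, z] = {e, j, v, y, z}, which has 5 elements.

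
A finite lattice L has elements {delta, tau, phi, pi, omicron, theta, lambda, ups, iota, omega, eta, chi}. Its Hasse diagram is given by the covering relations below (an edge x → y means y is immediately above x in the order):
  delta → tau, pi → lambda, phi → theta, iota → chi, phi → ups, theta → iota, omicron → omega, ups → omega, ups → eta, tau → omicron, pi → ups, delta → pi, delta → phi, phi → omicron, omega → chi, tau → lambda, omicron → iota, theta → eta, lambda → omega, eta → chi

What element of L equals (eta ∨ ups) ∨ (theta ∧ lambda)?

eta ∨ ups = eta
theta ∧ lambda = delta
eta ∨ delta = eta

eta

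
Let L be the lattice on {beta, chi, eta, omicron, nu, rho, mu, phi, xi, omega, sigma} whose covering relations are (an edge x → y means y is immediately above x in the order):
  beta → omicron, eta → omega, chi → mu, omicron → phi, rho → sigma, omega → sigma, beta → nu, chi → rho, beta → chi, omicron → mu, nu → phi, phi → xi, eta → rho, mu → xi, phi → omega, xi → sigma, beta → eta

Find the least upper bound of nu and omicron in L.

Common upper bounds of {nu, omicron}: omega, phi, sigma, xi.
The least among these is phi.

phi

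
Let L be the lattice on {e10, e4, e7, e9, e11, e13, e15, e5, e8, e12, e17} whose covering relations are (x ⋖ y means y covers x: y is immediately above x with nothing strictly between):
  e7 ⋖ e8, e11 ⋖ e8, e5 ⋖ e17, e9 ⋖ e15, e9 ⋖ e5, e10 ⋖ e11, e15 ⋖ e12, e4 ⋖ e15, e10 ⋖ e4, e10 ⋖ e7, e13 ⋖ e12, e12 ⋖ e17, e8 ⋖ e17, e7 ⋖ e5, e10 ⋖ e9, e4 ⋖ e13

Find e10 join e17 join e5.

e17

Common upper bounds of {e10, e17, e5}: e17.
The least among these is e17.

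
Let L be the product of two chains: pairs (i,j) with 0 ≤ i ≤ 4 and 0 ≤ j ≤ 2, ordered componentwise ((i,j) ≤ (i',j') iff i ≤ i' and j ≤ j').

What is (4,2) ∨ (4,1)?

(4,2)

In a product of chains, the join is componentwise max, giving (4,2).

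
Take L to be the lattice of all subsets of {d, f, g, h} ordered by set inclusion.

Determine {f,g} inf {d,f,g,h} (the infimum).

{f,g}

Common lower bounds of {{f,g}, {d,f,g,h}}: {f,g}, {f}, {g}, {}.
The greatest among these is {f,g}.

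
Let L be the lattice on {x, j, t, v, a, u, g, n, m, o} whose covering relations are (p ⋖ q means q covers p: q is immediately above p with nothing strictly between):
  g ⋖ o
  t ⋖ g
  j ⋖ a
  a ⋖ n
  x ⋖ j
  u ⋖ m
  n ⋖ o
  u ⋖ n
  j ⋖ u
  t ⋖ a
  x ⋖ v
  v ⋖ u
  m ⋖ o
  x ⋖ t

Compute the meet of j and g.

Common lower bounds of {j, g}: x.
The greatest among these is x.

x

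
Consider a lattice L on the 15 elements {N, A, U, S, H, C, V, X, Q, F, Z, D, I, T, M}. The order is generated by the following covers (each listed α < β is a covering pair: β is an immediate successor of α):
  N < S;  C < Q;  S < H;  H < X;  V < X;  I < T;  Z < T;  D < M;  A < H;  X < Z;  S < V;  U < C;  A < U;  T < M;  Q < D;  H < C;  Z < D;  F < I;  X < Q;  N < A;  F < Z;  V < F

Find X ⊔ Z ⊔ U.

Common upper bounds of {X, Z, U}: D, M.
The least among these is D.

D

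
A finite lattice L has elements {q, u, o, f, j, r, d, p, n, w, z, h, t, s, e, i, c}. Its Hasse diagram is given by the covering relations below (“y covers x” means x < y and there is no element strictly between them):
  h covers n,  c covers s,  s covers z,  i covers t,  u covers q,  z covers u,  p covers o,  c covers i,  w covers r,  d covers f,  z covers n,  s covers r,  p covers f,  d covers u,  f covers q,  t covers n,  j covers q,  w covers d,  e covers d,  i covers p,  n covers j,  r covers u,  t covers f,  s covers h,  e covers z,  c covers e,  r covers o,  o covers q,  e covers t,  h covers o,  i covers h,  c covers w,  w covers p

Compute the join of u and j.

Common upper bounds of {u, j}: c, e, s, z.
The least among these is z.

z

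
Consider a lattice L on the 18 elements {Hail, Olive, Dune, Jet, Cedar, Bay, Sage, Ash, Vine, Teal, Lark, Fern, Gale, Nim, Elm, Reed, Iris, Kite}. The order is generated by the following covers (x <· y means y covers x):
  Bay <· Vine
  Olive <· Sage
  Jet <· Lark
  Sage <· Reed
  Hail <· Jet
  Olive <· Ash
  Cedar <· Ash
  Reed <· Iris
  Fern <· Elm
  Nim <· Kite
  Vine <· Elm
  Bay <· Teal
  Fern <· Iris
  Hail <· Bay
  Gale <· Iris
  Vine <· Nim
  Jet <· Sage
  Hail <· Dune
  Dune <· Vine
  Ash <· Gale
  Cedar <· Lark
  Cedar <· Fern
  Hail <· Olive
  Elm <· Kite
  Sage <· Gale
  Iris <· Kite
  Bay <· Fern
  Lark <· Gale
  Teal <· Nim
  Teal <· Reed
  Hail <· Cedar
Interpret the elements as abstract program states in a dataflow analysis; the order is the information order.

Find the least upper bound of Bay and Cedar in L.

Fern

Common upper bounds of {Bay, Cedar}: Elm, Fern, Iris, Kite.
The least among these is Fern.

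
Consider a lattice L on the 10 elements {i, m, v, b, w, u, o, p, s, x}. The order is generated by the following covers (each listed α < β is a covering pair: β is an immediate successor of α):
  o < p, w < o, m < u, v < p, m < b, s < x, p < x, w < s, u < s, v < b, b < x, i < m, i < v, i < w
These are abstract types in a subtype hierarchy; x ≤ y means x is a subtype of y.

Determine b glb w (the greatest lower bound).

Common lower bounds of {b, w}: i.
The greatest among these is i.

i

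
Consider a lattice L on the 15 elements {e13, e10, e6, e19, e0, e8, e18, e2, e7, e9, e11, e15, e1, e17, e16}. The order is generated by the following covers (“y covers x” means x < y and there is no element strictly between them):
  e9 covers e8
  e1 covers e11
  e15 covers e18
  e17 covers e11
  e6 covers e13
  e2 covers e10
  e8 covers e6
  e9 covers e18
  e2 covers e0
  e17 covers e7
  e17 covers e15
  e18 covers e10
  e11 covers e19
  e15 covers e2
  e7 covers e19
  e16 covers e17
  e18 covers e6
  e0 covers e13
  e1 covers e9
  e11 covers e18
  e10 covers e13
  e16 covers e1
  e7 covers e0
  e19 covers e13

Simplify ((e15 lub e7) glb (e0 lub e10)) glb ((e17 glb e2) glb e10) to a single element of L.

e15 ∨ e7 = e17
e0 ∨ e10 = e2
e17 ∧ e2 = e2
e17 ∧ e2 = e2
e2 ∧ e10 = e10
e2 ∧ e10 = e10

e10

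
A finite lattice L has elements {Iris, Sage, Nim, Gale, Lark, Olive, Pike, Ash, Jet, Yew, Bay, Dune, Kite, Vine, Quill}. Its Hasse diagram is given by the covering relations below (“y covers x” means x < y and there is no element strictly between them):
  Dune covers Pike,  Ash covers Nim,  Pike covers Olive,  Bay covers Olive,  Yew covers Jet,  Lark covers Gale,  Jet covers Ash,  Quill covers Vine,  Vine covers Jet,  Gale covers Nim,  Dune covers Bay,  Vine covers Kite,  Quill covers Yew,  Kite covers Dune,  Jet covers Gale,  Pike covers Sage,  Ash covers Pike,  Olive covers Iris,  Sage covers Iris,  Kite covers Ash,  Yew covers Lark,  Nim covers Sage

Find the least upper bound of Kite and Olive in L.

Kite

Common upper bounds of {Kite, Olive}: Kite, Quill, Vine.
The least among these is Kite.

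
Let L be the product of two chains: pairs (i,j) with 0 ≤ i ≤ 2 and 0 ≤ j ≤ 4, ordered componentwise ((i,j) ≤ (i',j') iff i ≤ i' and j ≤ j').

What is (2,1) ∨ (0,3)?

In a product of chains, the join is componentwise max, giving (2,3).

(2,3)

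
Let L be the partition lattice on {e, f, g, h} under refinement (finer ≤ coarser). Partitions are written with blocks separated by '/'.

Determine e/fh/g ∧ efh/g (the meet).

e/fh/g

The meet (common refinement) of e/fh/g and efh/g intersects blocks pairwise, giving e/fh/g.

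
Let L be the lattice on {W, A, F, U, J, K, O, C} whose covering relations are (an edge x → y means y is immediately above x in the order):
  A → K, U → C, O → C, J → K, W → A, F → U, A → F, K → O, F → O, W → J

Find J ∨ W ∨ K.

Common upper bounds of {J, W, K}: C, K, O.
The least among these is K.

K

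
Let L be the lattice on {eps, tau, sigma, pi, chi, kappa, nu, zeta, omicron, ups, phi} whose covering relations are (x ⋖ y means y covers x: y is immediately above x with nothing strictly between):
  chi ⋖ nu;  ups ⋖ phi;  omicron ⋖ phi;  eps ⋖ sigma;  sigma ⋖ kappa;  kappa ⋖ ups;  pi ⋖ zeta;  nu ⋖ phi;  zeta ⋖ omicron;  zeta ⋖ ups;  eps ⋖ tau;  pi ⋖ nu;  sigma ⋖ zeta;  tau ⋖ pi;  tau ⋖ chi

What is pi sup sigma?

zeta

Common upper bounds of {pi, sigma}: omicron, phi, ups, zeta.
The least among these is zeta.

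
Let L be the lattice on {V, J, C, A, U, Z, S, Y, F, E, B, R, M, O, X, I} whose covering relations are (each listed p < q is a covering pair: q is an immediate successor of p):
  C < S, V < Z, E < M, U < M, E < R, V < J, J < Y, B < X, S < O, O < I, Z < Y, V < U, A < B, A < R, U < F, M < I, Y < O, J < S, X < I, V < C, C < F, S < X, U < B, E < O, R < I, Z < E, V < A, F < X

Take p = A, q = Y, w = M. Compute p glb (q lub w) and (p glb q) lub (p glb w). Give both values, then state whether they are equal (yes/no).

A; V; no

q lub w = I, so p glb (q lub w) = A glb I = A.
p glb q = V and p glb w = V, so (p glb q) lub (p glb w) = V lub V = V.
Equal: no.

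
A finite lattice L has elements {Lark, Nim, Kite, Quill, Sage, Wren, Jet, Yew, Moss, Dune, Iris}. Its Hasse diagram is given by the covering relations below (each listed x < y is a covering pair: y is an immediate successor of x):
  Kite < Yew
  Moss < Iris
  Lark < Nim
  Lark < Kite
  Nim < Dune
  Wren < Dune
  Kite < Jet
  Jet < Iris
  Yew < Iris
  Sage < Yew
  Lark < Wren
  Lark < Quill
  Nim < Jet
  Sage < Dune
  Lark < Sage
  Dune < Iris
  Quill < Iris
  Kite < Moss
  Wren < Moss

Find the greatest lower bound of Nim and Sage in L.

Lark

Common lower bounds of {Nim, Sage}: Lark.
The greatest among these is Lark.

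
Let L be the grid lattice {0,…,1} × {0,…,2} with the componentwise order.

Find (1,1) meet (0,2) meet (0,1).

In a product of chains, the meet is componentwise min, giving (0,1).

(0,1)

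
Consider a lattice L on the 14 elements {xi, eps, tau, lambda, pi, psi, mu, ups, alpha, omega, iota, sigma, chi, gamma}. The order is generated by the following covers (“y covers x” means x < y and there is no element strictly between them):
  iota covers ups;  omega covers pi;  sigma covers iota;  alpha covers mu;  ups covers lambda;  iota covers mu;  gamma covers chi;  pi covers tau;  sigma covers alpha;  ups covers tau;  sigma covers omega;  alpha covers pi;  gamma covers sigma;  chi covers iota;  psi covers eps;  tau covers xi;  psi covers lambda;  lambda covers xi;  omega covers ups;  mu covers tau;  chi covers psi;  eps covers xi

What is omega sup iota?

sigma

Common upper bounds of {omega, iota}: gamma, sigma.
The least among these is sigma.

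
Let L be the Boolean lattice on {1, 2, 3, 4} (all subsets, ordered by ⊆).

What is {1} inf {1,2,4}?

{1}

Common lower bounds of {{1}, {1,2,4}}: {1}, {}.
The greatest among these is {1}.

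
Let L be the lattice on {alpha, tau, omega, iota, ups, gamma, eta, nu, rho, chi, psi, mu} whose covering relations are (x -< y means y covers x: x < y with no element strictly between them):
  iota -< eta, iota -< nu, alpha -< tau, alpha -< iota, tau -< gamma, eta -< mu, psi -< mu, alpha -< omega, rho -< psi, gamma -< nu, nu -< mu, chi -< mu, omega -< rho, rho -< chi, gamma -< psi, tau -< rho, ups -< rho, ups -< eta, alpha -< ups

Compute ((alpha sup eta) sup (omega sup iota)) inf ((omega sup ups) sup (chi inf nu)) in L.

rho

alpha ∨ eta = eta
omega ∨ iota = mu
eta ∨ mu = mu
omega ∨ ups = rho
chi ∧ nu = tau
rho ∨ tau = rho
mu ∧ rho = rho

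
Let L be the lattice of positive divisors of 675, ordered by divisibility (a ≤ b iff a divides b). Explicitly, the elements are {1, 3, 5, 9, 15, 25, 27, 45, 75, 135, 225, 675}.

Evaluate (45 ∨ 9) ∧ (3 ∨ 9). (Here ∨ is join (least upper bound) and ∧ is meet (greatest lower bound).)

9

45 ∨ 9 = 45
3 ∨ 9 = 9
45 ∧ 9 = 9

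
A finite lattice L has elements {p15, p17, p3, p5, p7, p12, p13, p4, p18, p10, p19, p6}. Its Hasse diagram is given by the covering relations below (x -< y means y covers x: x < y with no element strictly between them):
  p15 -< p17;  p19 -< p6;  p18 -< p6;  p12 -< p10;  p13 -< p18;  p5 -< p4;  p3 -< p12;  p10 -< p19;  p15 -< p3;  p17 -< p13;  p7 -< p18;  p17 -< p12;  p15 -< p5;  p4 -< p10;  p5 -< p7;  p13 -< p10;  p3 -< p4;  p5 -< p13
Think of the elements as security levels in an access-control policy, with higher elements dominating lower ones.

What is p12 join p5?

p10

Common upper bounds of {p12, p5}: p10, p19, p6.
The least among these is p10.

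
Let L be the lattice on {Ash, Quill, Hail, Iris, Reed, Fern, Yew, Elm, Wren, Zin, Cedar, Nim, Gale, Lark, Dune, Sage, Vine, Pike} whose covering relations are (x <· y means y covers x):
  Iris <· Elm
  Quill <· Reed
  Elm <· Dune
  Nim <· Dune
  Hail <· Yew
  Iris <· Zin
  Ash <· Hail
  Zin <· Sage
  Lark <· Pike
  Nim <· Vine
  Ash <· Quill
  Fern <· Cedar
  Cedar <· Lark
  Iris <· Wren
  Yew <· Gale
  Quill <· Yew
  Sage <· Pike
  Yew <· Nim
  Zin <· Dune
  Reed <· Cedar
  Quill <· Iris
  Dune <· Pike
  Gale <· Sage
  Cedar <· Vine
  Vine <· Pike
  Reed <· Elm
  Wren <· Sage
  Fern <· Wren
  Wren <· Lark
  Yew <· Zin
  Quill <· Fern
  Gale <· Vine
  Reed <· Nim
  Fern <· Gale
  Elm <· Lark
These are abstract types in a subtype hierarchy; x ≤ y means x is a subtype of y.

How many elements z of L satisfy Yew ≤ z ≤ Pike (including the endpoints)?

The interval [Yew, Pike] = {Dune, Gale, Nim, Pike, Sage, Vine, Yew, Zin}, which has 8 elements.

8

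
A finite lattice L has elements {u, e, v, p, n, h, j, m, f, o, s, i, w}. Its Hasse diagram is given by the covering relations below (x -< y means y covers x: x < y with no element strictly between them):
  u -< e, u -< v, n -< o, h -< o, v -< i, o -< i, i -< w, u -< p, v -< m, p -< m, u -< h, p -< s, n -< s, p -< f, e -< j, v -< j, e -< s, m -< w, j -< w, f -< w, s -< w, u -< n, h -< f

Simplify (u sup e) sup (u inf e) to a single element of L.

u ∨ e = e
u ∧ e = u
e ∨ u = e

e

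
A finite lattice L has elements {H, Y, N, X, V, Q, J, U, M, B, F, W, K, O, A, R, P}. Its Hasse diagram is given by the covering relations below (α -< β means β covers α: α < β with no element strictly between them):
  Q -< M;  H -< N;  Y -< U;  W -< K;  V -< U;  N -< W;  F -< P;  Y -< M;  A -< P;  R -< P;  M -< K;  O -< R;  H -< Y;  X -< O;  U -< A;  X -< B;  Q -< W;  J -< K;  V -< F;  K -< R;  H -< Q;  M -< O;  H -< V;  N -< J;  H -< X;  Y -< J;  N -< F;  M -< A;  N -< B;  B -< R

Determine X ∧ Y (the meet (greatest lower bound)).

H

Common lower bounds of {X, Y}: H.
The greatest among these is H.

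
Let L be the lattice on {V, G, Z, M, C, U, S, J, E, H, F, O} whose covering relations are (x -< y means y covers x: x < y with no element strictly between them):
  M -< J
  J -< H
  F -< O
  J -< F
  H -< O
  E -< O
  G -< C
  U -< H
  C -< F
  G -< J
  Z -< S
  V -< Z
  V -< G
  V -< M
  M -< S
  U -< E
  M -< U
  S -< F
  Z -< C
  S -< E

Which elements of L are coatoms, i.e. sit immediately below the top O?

E, F, H

The coatoms are exactly the elements covered by O: E, F, H.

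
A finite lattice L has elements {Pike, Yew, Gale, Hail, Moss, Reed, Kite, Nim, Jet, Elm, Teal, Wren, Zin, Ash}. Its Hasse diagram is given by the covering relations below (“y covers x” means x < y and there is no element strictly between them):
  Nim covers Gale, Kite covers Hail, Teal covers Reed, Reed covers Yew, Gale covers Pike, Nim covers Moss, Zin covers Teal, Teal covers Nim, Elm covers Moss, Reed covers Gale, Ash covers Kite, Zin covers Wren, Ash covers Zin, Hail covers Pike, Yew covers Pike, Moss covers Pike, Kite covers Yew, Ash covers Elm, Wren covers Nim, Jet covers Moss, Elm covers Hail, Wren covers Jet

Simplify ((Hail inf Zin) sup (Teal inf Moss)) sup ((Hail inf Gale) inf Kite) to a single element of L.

Hail ∧ Zin = Pike
Teal ∧ Moss = Moss
Pike ∨ Moss = Moss
Hail ∧ Gale = Pike
Pike ∧ Kite = Pike
Moss ∨ Pike = Moss

Moss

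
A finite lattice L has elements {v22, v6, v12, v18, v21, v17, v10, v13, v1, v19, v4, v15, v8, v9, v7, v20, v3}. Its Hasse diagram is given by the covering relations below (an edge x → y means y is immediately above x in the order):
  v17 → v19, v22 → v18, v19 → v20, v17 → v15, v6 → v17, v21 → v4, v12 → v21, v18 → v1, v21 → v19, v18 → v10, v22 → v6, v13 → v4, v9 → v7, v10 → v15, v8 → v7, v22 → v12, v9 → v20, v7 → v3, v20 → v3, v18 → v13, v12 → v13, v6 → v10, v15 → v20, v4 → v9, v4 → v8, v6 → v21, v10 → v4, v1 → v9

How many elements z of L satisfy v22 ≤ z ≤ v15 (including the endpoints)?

6

The interval [v22, v15] = {v10, v15, v17, v18, v22, v6}, which has 6 elements.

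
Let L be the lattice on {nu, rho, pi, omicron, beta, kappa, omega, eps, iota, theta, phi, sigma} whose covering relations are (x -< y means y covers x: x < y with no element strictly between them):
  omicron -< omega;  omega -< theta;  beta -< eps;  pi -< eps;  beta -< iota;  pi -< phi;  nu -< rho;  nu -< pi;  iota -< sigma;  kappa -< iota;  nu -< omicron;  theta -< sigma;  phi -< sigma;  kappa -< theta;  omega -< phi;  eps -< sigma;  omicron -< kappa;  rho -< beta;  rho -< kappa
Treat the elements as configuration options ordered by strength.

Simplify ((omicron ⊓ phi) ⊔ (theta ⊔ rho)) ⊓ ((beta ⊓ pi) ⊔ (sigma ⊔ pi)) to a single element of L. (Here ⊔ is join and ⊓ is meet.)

theta

omicron ∧ phi = omicron
theta ∨ rho = theta
omicron ∨ theta = theta
beta ∧ pi = nu
sigma ∨ pi = sigma
nu ∨ sigma = sigma
theta ∧ sigma = theta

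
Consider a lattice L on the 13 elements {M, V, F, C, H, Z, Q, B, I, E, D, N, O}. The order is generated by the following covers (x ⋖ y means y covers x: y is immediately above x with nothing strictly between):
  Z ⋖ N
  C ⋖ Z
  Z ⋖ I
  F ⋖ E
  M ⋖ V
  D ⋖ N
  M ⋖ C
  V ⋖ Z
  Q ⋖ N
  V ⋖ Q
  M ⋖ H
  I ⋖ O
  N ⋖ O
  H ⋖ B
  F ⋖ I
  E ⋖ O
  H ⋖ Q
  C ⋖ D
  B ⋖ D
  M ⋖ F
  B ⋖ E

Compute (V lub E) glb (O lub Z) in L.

V ∨ E = O
O ∨ Z = O
O ∧ O = O

O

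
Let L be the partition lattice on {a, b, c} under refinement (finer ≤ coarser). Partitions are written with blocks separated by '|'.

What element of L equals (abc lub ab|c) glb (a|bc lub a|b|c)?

a|bc

abc ∨ ab|c = abc
a|bc ∨ a|b|c = a|bc
abc ∧ a|bc = a|bc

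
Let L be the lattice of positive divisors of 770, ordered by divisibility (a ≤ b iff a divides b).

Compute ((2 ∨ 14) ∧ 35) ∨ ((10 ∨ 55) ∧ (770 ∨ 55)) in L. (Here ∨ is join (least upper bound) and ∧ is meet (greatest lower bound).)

2 ∨ 14 = 14
14 ∧ 35 = 7
10 ∨ 55 = 110
770 ∨ 55 = 770
110 ∧ 770 = 110
7 ∨ 110 = 770

770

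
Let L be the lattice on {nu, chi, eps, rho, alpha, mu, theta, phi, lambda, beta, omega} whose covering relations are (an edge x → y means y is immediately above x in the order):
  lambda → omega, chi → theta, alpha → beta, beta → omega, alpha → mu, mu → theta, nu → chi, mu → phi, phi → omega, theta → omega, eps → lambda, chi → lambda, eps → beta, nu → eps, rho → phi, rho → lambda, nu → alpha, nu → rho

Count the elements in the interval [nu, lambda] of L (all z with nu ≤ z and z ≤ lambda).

5

The interval [nu, lambda] = {chi, eps, lambda, nu, rho}, which has 5 elements.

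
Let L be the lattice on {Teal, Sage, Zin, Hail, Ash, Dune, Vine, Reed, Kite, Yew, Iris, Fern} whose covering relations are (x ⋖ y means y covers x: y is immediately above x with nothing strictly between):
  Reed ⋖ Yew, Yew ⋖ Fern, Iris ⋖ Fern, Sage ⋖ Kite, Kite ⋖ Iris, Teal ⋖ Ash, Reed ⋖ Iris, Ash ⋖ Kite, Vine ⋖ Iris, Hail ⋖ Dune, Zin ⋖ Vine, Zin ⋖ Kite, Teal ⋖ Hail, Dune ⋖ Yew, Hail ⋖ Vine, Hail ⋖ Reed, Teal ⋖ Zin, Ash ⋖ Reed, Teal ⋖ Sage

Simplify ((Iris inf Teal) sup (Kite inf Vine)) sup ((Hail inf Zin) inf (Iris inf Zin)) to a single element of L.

Zin

Iris ∧ Teal = Teal
Kite ∧ Vine = Zin
Teal ∨ Zin = Zin
Hail ∧ Zin = Teal
Iris ∧ Zin = Zin
Teal ∧ Zin = Teal
Zin ∨ Teal = Zin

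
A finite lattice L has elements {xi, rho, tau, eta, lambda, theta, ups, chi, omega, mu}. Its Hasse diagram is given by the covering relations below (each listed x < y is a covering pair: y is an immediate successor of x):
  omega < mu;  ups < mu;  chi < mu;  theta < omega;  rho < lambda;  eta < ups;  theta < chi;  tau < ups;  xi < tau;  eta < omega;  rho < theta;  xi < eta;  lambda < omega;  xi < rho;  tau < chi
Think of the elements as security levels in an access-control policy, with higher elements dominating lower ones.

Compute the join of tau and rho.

chi

Common upper bounds of {tau, rho}: chi, mu.
The least among these is chi.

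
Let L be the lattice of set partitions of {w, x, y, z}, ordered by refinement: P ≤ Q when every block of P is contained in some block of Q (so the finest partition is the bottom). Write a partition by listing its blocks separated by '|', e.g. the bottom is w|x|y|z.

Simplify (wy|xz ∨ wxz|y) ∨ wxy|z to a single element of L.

wxyz

wy|xz ∨ wxz|y = wxyz
wxyz ∨ wxy|z = wxyz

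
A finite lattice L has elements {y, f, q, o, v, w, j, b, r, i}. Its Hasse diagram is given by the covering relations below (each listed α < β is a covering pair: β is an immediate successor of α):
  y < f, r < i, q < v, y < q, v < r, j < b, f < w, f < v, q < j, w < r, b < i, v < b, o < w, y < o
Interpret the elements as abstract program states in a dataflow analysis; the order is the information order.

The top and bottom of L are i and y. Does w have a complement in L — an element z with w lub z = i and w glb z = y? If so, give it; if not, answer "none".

Need z with w ∨ z = i and w ∧ z = y.
Checking each element gives: j.

j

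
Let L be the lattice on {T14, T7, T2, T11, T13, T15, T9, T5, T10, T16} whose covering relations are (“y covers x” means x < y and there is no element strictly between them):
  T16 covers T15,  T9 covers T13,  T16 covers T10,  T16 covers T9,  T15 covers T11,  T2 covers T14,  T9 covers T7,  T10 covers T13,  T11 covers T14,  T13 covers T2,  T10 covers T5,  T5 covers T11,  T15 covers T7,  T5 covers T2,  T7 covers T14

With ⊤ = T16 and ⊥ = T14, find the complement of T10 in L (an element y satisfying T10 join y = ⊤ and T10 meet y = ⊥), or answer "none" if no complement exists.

T7

Need y with T10 ∨ y = T16 and T10 ∧ y = T14.
Checking each element gives: T7.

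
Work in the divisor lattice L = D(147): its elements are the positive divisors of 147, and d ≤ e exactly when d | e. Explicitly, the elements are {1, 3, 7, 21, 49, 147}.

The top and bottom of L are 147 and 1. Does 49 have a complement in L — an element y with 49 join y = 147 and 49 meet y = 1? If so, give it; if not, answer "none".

3

Need y with 49 ∨ y = 147 and 49 ∧ y = 1.
Checking each element gives: 3.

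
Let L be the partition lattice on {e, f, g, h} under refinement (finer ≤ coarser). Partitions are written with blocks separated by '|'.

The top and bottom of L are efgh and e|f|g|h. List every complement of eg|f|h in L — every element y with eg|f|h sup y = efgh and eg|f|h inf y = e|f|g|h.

efh|g, ef|gh, eh|fg, e|fgh

Need y with eg|f|h ∨ y = efgh and eg|f|h ∧ y = e|f|g|h.
Checking each element gives: efh|g, ef|gh, eh|fg, e|fgh.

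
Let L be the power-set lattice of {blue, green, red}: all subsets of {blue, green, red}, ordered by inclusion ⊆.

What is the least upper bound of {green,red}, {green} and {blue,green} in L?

{blue,green,red}

Under ⊆, join is union: {green,red} ∪ {green} ∪ {blue,green} = {blue,green,red}.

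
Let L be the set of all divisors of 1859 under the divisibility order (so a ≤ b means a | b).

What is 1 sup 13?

13

In the divisibility order, the join is the least common multiple: lcm(1, 13) = 13.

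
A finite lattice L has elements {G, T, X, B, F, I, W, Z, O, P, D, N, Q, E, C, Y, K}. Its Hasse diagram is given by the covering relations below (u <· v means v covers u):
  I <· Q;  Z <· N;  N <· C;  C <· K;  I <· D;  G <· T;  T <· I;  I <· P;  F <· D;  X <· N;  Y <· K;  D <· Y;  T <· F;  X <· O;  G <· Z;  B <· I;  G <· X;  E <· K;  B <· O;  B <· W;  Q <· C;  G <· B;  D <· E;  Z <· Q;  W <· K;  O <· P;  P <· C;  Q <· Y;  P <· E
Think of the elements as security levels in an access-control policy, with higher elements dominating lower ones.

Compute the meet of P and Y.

I

Common lower bounds of {P, Y}: B, G, I, T.
The greatest among these is I.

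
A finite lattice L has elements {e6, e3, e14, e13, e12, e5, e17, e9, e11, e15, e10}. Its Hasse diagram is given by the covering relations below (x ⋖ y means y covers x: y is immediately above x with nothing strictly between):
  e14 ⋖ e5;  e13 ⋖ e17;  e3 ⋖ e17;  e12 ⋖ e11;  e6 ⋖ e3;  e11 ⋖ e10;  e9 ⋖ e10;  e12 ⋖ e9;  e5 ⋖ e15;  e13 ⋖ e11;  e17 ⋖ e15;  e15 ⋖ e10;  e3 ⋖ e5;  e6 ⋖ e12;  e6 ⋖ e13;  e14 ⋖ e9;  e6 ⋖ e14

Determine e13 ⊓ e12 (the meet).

e6

Common lower bounds of {e13, e12}: e6.
The greatest among these is e6.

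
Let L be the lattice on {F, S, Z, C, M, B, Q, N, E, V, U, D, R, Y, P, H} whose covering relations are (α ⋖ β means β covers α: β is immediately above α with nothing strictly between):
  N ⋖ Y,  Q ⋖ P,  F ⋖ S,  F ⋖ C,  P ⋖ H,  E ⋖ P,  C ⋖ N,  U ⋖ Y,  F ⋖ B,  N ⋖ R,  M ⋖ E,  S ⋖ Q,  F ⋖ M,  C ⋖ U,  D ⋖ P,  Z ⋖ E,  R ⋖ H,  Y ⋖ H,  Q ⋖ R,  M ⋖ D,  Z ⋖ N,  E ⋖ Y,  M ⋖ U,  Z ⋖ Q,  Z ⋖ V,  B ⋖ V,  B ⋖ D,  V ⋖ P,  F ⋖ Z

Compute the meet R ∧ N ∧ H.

Common lower bounds of {R, N, H}: C, F, N, Z.
The greatest among these is N.

N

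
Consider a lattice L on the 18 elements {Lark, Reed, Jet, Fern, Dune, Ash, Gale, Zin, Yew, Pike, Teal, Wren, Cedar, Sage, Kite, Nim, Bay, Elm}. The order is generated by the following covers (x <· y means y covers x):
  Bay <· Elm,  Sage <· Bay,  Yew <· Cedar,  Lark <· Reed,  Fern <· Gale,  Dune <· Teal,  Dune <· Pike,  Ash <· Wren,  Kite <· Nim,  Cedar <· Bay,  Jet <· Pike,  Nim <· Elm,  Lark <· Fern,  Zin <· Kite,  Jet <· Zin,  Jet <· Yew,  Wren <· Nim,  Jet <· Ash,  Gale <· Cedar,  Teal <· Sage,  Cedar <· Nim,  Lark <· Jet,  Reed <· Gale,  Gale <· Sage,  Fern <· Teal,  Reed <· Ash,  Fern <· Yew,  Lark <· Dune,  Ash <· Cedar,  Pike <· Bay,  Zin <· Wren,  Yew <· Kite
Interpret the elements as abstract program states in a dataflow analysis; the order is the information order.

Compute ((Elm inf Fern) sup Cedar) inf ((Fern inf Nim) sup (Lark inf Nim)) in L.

Elm ∧ Fern = Fern
Fern ∨ Cedar = Cedar
Fern ∧ Nim = Fern
Lark ∧ Nim = Lark
Fern ∨ Lark = Fern
Cedar ∧ Fern = Fern

Fern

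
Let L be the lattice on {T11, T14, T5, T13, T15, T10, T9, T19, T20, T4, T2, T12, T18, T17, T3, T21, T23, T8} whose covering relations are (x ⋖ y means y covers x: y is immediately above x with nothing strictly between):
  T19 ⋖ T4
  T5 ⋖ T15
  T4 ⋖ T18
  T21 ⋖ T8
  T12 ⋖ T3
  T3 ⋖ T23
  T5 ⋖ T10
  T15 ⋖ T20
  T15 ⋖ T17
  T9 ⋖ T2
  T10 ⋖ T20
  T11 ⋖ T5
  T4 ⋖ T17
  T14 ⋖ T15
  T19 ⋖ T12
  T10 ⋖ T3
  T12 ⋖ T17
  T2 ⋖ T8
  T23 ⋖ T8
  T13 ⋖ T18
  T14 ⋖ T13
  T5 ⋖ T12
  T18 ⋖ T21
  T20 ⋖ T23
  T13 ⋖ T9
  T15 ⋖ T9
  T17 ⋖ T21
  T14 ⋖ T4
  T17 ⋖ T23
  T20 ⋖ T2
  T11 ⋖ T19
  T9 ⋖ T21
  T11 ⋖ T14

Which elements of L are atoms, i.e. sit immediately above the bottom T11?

The atoms are exactly the elements that cover T11: T14, T19, T5.

T14, T19, T5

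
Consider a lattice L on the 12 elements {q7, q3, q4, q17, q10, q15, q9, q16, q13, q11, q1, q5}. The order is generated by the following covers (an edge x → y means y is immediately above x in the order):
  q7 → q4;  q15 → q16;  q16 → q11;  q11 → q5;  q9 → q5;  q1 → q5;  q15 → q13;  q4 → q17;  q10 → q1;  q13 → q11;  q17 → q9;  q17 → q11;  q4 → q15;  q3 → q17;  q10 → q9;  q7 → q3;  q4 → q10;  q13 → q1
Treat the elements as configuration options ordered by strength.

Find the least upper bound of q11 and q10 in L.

Common upper bounds of {q11, q10}: q5.
The least among these is q5.

q5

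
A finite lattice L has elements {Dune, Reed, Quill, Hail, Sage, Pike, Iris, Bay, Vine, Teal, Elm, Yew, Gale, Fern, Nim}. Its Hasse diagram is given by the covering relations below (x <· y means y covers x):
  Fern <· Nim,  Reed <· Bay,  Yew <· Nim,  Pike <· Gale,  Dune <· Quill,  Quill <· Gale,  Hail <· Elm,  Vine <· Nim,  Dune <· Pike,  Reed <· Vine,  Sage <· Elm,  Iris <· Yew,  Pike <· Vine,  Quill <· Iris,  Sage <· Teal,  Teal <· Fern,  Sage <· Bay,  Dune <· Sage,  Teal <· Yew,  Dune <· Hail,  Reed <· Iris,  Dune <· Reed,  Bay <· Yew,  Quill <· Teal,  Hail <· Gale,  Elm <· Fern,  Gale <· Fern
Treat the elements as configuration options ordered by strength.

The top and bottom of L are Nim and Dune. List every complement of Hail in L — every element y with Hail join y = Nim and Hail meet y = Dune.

Need y with Hail ∨ y = Nim and Hail ∧ y = Dune.
Checking each element gives: Bay, Iris, Reed, Vine, Yew.

Bay, Iris, Reed, Vine, Yew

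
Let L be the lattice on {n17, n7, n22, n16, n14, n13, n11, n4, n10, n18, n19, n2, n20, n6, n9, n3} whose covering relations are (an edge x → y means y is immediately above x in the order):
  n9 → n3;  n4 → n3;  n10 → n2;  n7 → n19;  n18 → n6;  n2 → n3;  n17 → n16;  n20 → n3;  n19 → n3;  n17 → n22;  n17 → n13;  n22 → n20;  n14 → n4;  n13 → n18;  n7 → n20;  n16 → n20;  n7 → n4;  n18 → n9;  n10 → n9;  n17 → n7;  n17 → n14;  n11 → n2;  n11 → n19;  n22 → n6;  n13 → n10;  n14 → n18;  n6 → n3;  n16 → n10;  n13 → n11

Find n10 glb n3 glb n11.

Common lower bounds of {n10, n3, n11}: n13, n17.
The greatest among these is n13.

n13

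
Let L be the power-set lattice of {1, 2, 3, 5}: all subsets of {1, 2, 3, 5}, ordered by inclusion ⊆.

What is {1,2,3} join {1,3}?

{1,2,3}

Under ⊆, join is union: {1,2,3} ∪ {1,3} = {1,2,3}.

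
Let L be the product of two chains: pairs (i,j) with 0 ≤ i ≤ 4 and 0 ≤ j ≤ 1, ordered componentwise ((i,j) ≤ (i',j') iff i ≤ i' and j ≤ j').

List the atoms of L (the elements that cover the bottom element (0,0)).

(0,1), (1,0)

The atoms are exactly the elements that cover (0,0): (0,1), (1,0).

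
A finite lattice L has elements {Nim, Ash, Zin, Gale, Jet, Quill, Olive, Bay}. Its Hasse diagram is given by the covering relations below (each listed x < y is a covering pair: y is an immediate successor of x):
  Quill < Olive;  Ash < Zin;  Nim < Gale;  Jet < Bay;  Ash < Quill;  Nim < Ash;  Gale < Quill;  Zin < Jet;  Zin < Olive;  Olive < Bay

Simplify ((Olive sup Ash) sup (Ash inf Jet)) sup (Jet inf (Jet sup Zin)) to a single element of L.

Olive ∨ Ash = Olive
Ash ∧ Jet = Ash
Olive ∨ Ash = Olive
Jet ∨ Zin = Jet
Jet ∧ Jet = Jet
Olive ∨ Jet = Bay

Bay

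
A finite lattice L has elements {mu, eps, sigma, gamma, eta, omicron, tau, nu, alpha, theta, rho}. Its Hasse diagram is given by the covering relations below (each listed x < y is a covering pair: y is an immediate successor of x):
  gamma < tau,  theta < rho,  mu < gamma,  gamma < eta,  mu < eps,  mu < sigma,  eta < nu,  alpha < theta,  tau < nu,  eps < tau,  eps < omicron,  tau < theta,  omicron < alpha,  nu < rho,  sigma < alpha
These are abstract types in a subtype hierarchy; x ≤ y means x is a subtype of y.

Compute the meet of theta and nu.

tau

Common lower bounds of {theta, nu}: eps, gamma, mu, tau.
The greatest among these is tau.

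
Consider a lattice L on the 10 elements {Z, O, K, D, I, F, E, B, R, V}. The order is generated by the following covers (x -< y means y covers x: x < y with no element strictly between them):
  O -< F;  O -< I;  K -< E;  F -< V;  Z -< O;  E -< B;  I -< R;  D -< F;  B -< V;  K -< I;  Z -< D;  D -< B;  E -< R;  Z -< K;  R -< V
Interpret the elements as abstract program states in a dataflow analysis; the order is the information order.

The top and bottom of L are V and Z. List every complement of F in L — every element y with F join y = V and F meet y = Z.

Need y with F ∨ y = V and F ∧ y = Z.
Checking each element gives: E, K.

E, K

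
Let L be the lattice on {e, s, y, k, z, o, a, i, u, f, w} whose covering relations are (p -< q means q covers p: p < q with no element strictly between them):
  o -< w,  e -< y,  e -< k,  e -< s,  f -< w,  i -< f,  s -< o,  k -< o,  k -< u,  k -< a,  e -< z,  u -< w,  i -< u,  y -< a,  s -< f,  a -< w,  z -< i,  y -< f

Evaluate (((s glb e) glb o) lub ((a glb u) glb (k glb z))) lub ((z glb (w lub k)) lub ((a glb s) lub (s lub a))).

s ∧ e = e
e ∧ o = e
a ∧ u = k
k ∧ z = e
k ∧ e = e
e ∨ e = e
w ∨ k = w
z ∧ w = z
a ∧ s = e
s ∨ a = w
e ∨ w = w
z ∨ w = w
e ∨ w = w

w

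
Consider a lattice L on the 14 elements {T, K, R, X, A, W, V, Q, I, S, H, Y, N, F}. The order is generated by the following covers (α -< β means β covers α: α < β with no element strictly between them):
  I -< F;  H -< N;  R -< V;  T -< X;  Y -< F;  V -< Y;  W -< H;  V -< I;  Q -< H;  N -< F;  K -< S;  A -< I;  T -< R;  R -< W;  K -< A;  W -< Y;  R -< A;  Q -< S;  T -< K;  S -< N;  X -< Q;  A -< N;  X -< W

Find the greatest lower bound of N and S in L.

Common lower bounds of {N, S}: K, Q, S, T, X.
The greatest among these is S.

S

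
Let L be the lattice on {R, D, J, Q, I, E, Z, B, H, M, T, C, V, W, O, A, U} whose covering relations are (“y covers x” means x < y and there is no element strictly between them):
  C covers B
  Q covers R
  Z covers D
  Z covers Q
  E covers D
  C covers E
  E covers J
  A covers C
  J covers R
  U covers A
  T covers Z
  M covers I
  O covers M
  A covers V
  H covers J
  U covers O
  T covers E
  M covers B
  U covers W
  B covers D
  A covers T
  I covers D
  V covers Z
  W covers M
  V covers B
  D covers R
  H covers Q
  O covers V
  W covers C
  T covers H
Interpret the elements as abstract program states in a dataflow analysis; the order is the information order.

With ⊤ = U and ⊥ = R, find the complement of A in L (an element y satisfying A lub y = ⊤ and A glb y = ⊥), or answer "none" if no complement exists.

For every candidate y, either A ∨ y ≠ U or A ∧ y ≠ R; no complement exists.

none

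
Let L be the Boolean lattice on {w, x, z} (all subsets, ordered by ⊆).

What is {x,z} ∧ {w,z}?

Under ⊆, meet is intersection: {x,z} ∩ {w,z} = {z}.

{z}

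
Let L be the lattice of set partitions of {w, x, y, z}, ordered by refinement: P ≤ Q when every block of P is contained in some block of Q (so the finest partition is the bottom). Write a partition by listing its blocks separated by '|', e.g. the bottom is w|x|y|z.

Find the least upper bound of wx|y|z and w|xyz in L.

wxyz

The join of wx|y|z and w|xyz merges any blocks that overlap across the partitions, giving wxyz.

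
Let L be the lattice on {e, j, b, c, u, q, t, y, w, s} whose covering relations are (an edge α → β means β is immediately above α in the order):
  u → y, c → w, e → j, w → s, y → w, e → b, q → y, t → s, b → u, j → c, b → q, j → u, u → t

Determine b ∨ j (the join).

Common upper bounds of {b, j}: s, t, u, w, y.
The least among these is u.

u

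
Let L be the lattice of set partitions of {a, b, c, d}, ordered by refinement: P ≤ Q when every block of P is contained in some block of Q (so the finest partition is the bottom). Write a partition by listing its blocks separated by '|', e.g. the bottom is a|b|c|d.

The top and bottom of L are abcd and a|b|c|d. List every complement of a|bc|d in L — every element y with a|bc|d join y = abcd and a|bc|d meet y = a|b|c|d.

abd|c, ab|cd, acd|b, ac|bd

Need y with a|bc|d ∨ y = abcd and a|bc|d ∧ y = a|b|c|d.
Checking each element gives: abd|c, ab|cd, acd|b, ac|bd.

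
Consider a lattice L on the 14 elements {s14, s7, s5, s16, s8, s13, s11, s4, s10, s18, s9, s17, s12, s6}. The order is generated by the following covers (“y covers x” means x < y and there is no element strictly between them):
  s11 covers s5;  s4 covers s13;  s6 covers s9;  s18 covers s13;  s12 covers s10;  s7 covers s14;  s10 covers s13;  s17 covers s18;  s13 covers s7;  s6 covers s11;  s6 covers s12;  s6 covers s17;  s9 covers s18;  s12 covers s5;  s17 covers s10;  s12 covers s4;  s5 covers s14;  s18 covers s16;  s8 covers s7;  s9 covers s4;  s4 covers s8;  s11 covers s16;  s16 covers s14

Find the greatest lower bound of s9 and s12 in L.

Common lower bounds of {s9, s12}: s13, s14, s4, s7, s8.
The greatest among these is s4.

s4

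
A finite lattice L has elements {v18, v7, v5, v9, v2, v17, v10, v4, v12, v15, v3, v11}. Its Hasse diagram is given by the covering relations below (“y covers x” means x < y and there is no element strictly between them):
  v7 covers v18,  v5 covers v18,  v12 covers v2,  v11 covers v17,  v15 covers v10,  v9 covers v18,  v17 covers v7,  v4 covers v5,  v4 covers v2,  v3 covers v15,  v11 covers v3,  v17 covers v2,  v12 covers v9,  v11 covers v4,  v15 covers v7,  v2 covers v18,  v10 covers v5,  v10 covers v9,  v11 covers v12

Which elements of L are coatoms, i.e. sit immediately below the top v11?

v12, v17, v3, v4

The coatoms are exactly the elements covered by v11: v12, v17, v3, v4.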